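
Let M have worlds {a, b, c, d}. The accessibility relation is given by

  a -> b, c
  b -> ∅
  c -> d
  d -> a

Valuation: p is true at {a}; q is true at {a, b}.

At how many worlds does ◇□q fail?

2

a: successors {b, c}; □q there: b:T, c:F. ✓
b: no successors, so ◇□q fails. ✗
c: successors {d}; □q there: d:T. ✓
d: successors {a}; □q there: a:F. ✗
Satisfying worlds: {a, c}.
So ◇□q fails at the other 2 worlds.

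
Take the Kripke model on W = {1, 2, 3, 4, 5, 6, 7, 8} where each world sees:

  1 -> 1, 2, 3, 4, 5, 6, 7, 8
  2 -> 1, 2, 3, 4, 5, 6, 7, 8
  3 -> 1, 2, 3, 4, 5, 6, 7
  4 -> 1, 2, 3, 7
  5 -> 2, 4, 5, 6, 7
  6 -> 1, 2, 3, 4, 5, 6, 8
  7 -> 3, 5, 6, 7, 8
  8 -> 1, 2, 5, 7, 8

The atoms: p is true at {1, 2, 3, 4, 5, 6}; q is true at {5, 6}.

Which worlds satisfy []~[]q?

1: successors {1, 2, 3, 4, 5, 6, 7, 8}; ~[]q there: 1:T, 2:T, 3:T, 4:T, 5:T, 6:T, 7:T, 8:T. ✓
2: successors {1, 2, 3, 4, 5, 6, 7, 8}; ~[]q there: 1:T, 2:T, 3:T, 4:T, 5:T, 6:T, 7:T, 8:T. ✓
3: successors {1, 2, 3, 4, 5, 6, 7}; ~[]q there: 1:T, 2:T, 3:T, 4:T, 5:T, 6:T, 7:T. ✓
4: successors {1, 2, 3, 7}; ~[]q there: 1:T, 2:T, 3:T, 7:T. ✓
5: successors {2, 4, 5, 6, 7}; ~[]q there: 2:T, 4:T, 5:T, 6:T, 7:T. ✓
6: successors {1, 2, 3, 4, 5, 6, 8}; ~[]q there: 1:T, 2:T, 3:T, 4:T, 5:T, 6:T, 8:T. ✓
7: successors {3, 5, 6, 7, 8}; ~[]q there: 3:T, 5:T, 6:T, 7:T, 8:T. ✓
8: successors {1, 2, 5, 7, 8}; ~[]q there: 1:T, 2:T, 5:T, 7:T, 8:T. ✓

{1, 2, 3, 4, 5, 6, 7, 8}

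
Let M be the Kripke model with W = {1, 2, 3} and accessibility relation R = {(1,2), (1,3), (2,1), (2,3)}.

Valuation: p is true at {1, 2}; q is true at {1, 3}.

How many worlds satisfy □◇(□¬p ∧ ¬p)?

1: successors {2, 3}; ◇(□¬p ∧ ¬p) there: 2:T, 3:F. ✗
2: successors {1, 3}; ◇(□¬p ∧ ¬p) there: 1:T, 3:F. ✗
3: no successors, so □◇(□¬p ∧ ¬p) holds vacuously. ✓
Satisfying worlds: {3}.

1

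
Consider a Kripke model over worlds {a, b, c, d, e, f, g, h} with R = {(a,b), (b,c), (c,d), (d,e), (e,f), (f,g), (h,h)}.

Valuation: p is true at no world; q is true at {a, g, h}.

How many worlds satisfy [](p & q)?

a: successors {b}; p & q there: b:F. ✗
b: successors {c}; p & q there: c:F. ✗
c: successors {d}; p & q there: d:F. ✗
d: successors {e}; p & q there: e:F. ✗
e: successors {f}; p & q there: f:F. ✗
f: successors {g}; p & q there: g:F. ✗
g: no successors, so [](p & q) holds vacuously. ✓
h: successors {h}; p & q there: h:F. ✗
Satisfying worlds: {g}.

1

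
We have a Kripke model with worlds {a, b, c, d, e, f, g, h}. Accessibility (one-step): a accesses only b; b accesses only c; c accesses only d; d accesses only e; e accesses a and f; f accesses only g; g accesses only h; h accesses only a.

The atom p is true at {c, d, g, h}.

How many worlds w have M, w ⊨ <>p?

4

a: successors {b}; p there: b:F. ✗
b: successors {c}; p there: c:T. ✓
c: successors {d}; p there: d:T. ✓
d: successors {e}; p there: e:F. ✗
e: successors {a, f}; p there: a:F, f:F. ✗
f: successors {g}; p there: g:T. ✓
g: successors {h}; p there: h:T. ✓
h: successors {a}; p there: a:F. ✗
Satisfying worlds: {b, c, f, g}.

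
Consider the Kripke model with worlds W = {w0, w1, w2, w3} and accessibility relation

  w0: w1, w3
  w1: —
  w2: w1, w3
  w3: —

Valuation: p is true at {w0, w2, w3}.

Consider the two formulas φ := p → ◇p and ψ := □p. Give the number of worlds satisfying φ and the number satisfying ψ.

3 and 2

For p → ◇p:
w0: p is T, ◇p is T. ✓
w1: p is F, ◇p is F. ✓
w2: p is T, ◇p is T. ✓
w3: p is T, ◇p is F. ✗
— 3 worlds.
For □p:
w0: successors {w1, w3}; p there: w1:F, w3:T. ✗
w1: no successors, so □p holds vacuously. ✓
w2: successors {w1, w3}; p there: w1:F, w3:T. ✗
w3: no successors, so □p holds vacuously. ✓
— 2 worlds.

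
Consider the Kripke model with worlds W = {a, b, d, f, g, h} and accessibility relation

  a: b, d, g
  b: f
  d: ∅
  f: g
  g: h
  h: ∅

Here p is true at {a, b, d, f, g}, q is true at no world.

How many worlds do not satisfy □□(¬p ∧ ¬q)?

2

a: successors {b, d, g}; □(¬p ∧ ¬q) there: b:F, d:T, g:T. ✗
b: successors {f}; □(¬p ∧ ¬q) there: f:F. ✗
d: no successors, so □□(¬p ∧ ¬q) holds vacuously. ✓
f: successors {g}; □(¬p ∧ ¬q) there: g:T. ✓
g: successors {h}; □(¬p ∧ ¬q) there: h:T. ✓
h: no successors, so □□(¬p ∧ ¬q) holds vacuously. ✓
Satisfying worlds: {d, f, g, h}.
So □□(¬p ∧ ¬q) fails at the other 2 worlds.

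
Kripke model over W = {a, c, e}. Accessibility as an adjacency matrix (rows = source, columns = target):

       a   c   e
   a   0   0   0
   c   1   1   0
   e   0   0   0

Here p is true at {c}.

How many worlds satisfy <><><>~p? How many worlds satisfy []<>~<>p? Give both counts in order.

1 and 2

For <><><>~p:
a: no successors, so <><><>~p fails. ✗
c: successors {a, c}; <><>~p there: a:F, c:T. ✓
e: no successors, so <><><>~p fails. ✗
— 1 world.
For []<>~<>p:
a: no successors, so []<>~<>p holds vacuously. ✓
c: successors {a, c}; <>~<>p there: a:F, c:T. ✗
e: no successors, so []<>~<>p holds vacuously. ✓
— 2 worlds.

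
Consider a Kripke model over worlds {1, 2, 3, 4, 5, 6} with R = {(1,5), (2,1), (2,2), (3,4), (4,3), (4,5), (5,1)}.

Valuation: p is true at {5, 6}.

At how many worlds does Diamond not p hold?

4

1: successors {5}; not p there: 5:F. ✗
2: successors {1, 2}; not p there: 1:T, 2:T. ✓
3: successors {4}; not p there: 4:T. ✓
4: successors {3, 5}; not p there: 3:T, 5:F. ✓
5: successors {1}; not p there: 1:T. ✓
6: no successors, so Diamond not p fails. ✗
Satisfying worlds: {2, 3, 4, 5}.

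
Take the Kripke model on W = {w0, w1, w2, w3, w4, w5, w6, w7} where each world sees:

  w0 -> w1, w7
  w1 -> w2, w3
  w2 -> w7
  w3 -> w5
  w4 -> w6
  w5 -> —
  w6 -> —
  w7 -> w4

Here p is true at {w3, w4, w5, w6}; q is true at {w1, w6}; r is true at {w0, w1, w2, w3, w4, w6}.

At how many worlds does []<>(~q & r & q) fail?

6

w0: successors {w1, w7}; <>(~q & r & q) there: w1:F, w7:F. ✗
w1: successors {w2, w3}; <>(~q & r & q) there: w2:F, w3:F. ✗
w2: successors {w7}; <>(~q & r & q) there: w7:F. ✗
w3: successors {w5}; <>(~q & r & q) there: w5:F. ✗
w4: successors {w6}; <>(~q & r & q) there: w6:F. ✗
w5: no successors, so []<>(~q & r & q) holds vacuously. ✓
w6: no successors, so []<>(~q & r & q) holds vacuously. ✓
w7: successors {w4}; <>(~q & r & q) there: w4:F. ✗
Satisfying worlds: {w5, w6}.
So []<>(~q & r & q) fails at the other 6 worlds.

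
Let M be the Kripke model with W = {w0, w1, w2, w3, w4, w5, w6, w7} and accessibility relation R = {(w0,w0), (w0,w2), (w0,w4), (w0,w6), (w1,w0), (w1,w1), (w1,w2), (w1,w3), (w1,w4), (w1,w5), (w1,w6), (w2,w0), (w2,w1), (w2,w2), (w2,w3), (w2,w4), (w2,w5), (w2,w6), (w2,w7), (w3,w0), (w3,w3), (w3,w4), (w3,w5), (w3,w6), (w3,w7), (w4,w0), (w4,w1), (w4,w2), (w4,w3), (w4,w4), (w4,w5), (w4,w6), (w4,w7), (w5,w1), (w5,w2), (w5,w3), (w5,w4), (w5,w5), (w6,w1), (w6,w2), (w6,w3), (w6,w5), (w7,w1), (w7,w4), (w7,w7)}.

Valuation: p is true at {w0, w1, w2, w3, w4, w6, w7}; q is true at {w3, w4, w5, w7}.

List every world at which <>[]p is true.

w0: successors {w0, w2, w4, w6}; []p there: w0:T, w2:F, w4:F, w6:F. ✓
w1: successors {w0, w1, w2, w3, w4, w5, w6}; []p there: w0:T, w1:F, w2:F, w3:F, w4:F, w5:F, w6:F. ✓
w2: successors {w0, w1, w2, w3, w4, w5, w6, w7}; []p there: w0:T, w1:F, w2:F, w3:F, w4:F, w5:F, w6:F, w7:T. ✓
w3: successors {w0, w3, w4, w5, w6, w7}; []p there: w0:T, w3:F, w4:F, w5:F, w6:F, w7:T. ✓
w4: successors {w0, w1, w2, w3, w4, w5, w6, w7}; []p there: w0:T, w1:F, w2:F, w3:F, w4:F, w5:F, w6:F, w7:T. ✓
w5: successors {w1, w2, w3, w4, w5}; []p there: w1:F, w2:F, w3:F, w4:F, w5:F. ✗
w6: successors {w1, w2, w3, w5}; []p there: w1:F, w2:F, w3:F, w5:F. ✗
w7: successors {w1, w4, w7}; []p there: w1:F, w4:F, w7:T. ✓

{w0, w1, w2, w3, w4, w7}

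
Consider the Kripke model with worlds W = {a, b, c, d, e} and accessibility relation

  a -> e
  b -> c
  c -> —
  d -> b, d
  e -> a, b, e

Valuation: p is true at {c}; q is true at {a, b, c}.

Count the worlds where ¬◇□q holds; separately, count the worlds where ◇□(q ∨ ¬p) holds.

For ¬◇□q:
a: ◇□q is F. ✓
b: ◇□q is T. ✗
c: ◇□q is F. ✓
d: ◇□q is T. ✗
e: ◇□q is T. ✗
— 2 worlds.
For ◇□(q ∨ ¬p):
a: successors {e}; □(q ∨ ¬p) there: e:T. ✓
b: successors {c}; □(q ∨ ¬p) there: c:T. ✓
c: no successors, so ◇□(q ∨ ¬p) fails. ✗
d: successors {b, d}; □(q ∨ ¬p) there: b:T, d:T. ✓
e: successors {a, b, e}; □(q ∨ ¬p) there: a:T, b:T, e:T. ✓
— 4 worlds.

2 and 4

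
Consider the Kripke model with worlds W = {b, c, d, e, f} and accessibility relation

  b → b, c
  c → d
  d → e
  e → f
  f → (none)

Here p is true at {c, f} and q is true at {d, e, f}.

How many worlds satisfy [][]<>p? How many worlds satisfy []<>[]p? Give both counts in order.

3 and 3

For [][]<>p:
b: successors {b, c}; []<>p there: b:F, c:F. ✗
c: successors {d}; []<>p there: d:T. ✓
d: successors {e}; []<>p there: e:F. ✗
e: successors {f}; []<>p there: f:T. ✓
f: no successors, so [][]<>p holds vacuously. ✓
— 3 worlds.
For []<>[]p:
b: successors {b, c}; <>[]p there: b:F, c:F. ✗
c: successors {d}; <>[]p there: d:T. ✓
d: successors {e}; <>[]p there: e:T. ✓
e: successors {f}; <>[]p there: f:F. ✗
f: no successors, so []<>[]p holds vacuously. ✓
— 3 worlds.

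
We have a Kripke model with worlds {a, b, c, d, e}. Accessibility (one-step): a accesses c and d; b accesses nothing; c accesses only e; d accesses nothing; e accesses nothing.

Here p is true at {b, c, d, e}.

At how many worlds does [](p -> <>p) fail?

a: successors {c, d}; p -> <>p there: c:T, d:F. ✗
b: no successors, so [](p -> <>p) holds vacuously. ✓
c: successors {e}; p -> <>p there: e:F. ✗
d: no successors, so [](p -> <>p) holds vacuously. ✓
e: no successors, so [](p -> <>p) holds vacuously. ✓
Satisfying worlds: {b, d, e}.
So [](p -> <>p) fails at the other 2 worlds.

2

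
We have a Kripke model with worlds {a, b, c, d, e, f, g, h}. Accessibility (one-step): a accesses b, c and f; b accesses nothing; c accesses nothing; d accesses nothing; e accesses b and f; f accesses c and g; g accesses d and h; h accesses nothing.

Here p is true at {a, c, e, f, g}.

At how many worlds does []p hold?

a: successors {b, c, f}; p there: b:F, c:T, f:T. ✗
b: no successors, so []p holds vacuously. ✓
c: no successors, so []p holds vacuously. ✓
d: no successors, so []p holds vacuously. ✓
e: successors {b, f}; p there: b:F, f:T. ✗
f: successors {c, g}; p there: c:T, g:T. ✓
g: successors {d, h}; p there: d:F, h:F. ✗
h: no successors, so []p holds vacuously. ✓
Satisfying worlds: {b, c, d, f, h}.

5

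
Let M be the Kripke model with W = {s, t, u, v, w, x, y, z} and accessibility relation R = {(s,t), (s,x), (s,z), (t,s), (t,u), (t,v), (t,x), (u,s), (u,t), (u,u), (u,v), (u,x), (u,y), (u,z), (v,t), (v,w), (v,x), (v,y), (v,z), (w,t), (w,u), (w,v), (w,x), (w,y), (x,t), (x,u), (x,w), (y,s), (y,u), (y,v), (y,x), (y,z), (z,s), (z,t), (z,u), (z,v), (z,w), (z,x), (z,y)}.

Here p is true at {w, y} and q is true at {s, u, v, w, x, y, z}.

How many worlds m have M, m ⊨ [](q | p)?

s: successors {t, x, z}; q | p there: t:F, x:T, z:T. ✗
t: successors {s, u, v, x}; q | p there: s:T, u:T, v:T, x:T. ✓
u: successors {s, t, u, v, x, y, z}; q | p there: s:T, t:F, u:T, v:T, x:T, y:T, z:T. ✗
v: successors {t, w, x, y, z}; q | p there: t:F, w:T, x:T, y:T, z:T. ✗
w: successors {t, u, v, x, y}; q | p there: t:F, u:T, v:T, x:T, y:T. ✗
x: successors {t, u, w}; q | p there: t:F, u:T, w:T. ✗
y: successors {s, u, v, x, z}; q | p there: s:T, u:T, v:T, x:T, z:T. ✓
z: successors {s, t, u, v, w, x, y}; q | p there: s:T, t:F, u:T, v:T, w:T, x:T, y:T. ✗
Satisfying worlds: {t, y}.

2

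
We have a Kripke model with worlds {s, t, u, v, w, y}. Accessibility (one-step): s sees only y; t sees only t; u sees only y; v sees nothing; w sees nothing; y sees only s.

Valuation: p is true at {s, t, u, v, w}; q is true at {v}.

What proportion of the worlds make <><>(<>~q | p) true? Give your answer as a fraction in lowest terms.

2/3

s: successors {y}; <>(<>~q | p) there: y:T. ✓
t: successors {t}; <>(<>~q | p) there: t:T. ✓
u: successors {y}; <>(<>~q | p) there: y:T. ✓
v: no successors, so <><>(<>~q | p) fails. ✗
w: no successors, so <><>(<>~q | p) fails. ✗
y: successors {s}; <>(<>~q | p) there: s:T. ✓
That's 4 of 6 worlds, so 4/6 = 2/3.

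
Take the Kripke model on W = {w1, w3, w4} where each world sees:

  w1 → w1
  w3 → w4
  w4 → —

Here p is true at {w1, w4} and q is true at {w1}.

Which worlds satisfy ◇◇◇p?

w1: successors {w1}; ◇◇p there: w1:T. ✓
w3: successors {w4}; ◇◇p there: w4:F. ✗
w4: no successors, so ◇◇◇p fails. ✗

{w1}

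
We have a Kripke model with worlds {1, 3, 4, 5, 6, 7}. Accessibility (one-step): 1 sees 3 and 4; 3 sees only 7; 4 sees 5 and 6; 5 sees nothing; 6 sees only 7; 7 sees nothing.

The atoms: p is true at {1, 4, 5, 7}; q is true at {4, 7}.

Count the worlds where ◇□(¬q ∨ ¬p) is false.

2

1: successors {3, 4}; □(¬q ∨ ¬p) there: 3:F, 4:T. ✓
3: successors {7}; □(¬q ∨ ¬p) there: 7:T. ✓
4: successors {5, 6}; □(¬q ∨ ¬p) there: 5:T, 6:F. ✓
5: no successors, so ◇□(¬q ∨ ¬p) fails. ✗
6: successors {7}; □(¬q ∨ ¬p) there: 7:T. ✓
7: no successors, so ◇□(¬q ∨ ¬p) fails. ✗
Satisfying worlds: {1, 3, 4, 6}.
So ◇□(¬q ∨ ¬p) fails at the other 2 worlds.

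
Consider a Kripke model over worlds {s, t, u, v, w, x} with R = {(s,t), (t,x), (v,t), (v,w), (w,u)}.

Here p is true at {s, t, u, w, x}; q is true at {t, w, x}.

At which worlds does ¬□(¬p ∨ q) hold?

{w}

s: □(¬p ∨ q) is T. ✗
t: □(¬p ∨ q) is T. ✗
u: □(¬p ∨ q) is T. ✗
v: □(¬p ∨ q) is T. ✗
w: □(¬p ∨ q) is F. ✓
x: □(¬p ∨ q) is T. ✗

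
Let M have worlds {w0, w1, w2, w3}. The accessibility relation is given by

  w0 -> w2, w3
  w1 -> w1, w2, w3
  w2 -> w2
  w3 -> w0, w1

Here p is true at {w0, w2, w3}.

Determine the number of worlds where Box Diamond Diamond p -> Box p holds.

w0: Box Diamond Diamond p is T, Box p is T. ✓
w1: Box Diamond Diamond p is T, Box p is F. ✗
w2: Box Diamond Diamond p is T, Box p is T. ✓
w3: Box Diamond Diamond p is T, Box p is F. ✗
Satisfying worlds: {w0, w2}.

2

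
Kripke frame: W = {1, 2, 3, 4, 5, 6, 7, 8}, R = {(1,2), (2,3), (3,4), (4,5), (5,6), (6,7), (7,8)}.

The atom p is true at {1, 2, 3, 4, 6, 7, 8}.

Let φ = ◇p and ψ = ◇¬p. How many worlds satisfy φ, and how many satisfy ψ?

For ◇p:
1: successors {2}; p there: 2:T. ✓
2: successors {3}; p there: 3:T. ✓
3: successors {4}; p there: 4:T. ✓
4: successors {5}; p there: 5:F. ✗
5: successors {6}; p there: 6:T. ✓
6: successors {7}; p there: 7:T. ✓
7: successors {8}; p there: 8:T. ✓
8: no successors, so ◇p fails. ✗
— 6 worlds.
For ◇¬p:
1: successors {2}; ¬p there: 2:F. ✗
2: successors {3}; ¬p there: 3:F. ✗
3: successors {4}; ¬p there: 4:F. ✗
4: successors {5}; ¬p there: 5:T. ✓
5: successors {6}; ¬p there: 6:F. ✗
6: successors {7}; ¬p there: 7:F. ✗
7: successors {8}; ¬p there: 8:F. ✗
8: no successors, so ◇¬p fails. ✗
— 1 world.

6 and 1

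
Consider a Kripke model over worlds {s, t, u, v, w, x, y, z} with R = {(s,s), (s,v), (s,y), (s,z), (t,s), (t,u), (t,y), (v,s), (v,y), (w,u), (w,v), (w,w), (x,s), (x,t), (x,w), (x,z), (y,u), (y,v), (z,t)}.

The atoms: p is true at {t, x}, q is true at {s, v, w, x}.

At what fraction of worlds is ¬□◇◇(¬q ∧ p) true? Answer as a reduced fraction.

s: □◇◇(¬q ∧ p) is F. ✓
t: □◇◇(¬q ∧ p) is F. ✓
u: □◇◇(¬q ∧ p) is T. ✗
v: □◇◇(¬q ∧ p) is F. ✓
w: □◇◇(¬q ∧ p) is F. ✓
x: □◇◇(¬q ∧ p) is F. ✓
y: □◇◇(¬q ∧ p) is F. ✓
z: □◇◇(¬q ∧ p) is F. ✓
That's 7 of 8 worlds, so 7/8.

7/8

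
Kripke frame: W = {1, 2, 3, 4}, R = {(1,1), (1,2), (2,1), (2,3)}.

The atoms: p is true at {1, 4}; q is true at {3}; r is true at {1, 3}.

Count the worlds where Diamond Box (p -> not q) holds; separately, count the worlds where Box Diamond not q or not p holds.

2 and 4

For Diamond Box (p -> not q):
1: successors {1, 2}; Box (p -> not q) there: 1:T, 2:T. ✓
2: successors {1, 3}; Box (p -> not q) there: 1:T, 3:T. ✓
3: no successors, so Diamond Box (p -> not q) fails. ✗
4: no successors, so Diamond Box (p -> not q) fails. ✗
— 2 worlds.
For Box Diamond not q or not p:
1: Box Diamond not q is T, not p is F. ✓
2: Box Diamond not q is F, not p is T. ✓
3: Box Diamond not q is T, not p is T. ✓
4: Box Diamond not q is T, not p is F. ✓
— 4 worlds.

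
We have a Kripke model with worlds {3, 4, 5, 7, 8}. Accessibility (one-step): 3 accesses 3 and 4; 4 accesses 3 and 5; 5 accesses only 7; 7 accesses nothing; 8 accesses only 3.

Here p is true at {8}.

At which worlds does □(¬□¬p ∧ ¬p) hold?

3: successors {3, 4}; ¬□¬p ∧ ¬p there: 3:F, 4:F. ✗
4: successors {3, 5}; ¬□¬p ∧ ¬p there: 3:F, 5:F. ✗
5: successors {7}; ¬□¬p ∧ ¬p there: 7:F. ✗
7: no successors, so □(¬□¬p ∧ ¬p) holds vacuously. ✓
8: successors {3}; ¬□¬p ∧ ¬p there: 3:F. ✗

{7}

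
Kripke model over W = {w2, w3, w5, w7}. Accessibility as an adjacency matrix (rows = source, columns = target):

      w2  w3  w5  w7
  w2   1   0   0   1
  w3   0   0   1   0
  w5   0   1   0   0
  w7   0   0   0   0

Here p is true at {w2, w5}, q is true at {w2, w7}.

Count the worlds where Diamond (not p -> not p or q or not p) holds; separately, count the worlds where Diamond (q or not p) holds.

For Diamond (not p -> not p or q or not p):
w2: successors {w2, w7}; not p -> not p or q or not p there: w2:T, w7:T. ✓
w3: successors {w5}; not p -> not p or q or not p there: w5:T. ✓
w5: successors {w3}; not p -> not p or q or not p there: w3:T. ✓
w7: no successors, so Diamond (not p -> not p or q or not p) fails. ✗
— 3 worlds.
For Diamond (q or not p):
w2: successors {w2, w7}; q or not p there: w2:T, w7:T. ✓
w3: successors {w5}; q or not p there: w5:F. ✗
w5: successors {w3}; q or not p there: w3:T. ✓
w7: no successors, so Diamond (q or not p) fails. ✗
— 2 worlds.

3 and 2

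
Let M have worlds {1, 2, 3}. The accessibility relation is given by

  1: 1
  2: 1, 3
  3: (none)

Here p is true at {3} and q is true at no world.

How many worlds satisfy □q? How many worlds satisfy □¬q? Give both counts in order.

For □q:
1: successors {1}; q there: 1:F. ✗
2: successors {1, 3}; q there: 1:F, 3:F. ✗
3: no successors, so □q holds vacuously. ✓
— 1 world.
For □¬q:
1: successors {1}; ¬q there: 1:T. ✓
2: successors {1, 3}; ¬q there: 1:T, 3:T. ✓
3: no successors, so □¬q holds vacuously. ✓
— 3 worlds.

1 and 3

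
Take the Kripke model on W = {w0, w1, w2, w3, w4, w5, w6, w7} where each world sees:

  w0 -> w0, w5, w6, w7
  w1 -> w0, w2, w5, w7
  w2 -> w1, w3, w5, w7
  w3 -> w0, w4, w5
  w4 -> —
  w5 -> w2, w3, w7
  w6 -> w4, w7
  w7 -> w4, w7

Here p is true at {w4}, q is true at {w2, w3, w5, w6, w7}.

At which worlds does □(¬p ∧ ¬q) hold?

w0: successors {w0, w5, w6, w7}; ¬p ∧ ¬q there: w0:T, w5:F, w6:F, w7:F. ✗
w1: successors {w0, w2, w5, w7}; ¬p ∧ ¬q there: w0:T, w2:F, w5:F, w7:F. ✗
w2: successors {w1, w3, w5, w7}; ¬p ∧ ¬q there: w1:T, w3:F, w5:F, w7:F. ✗
w3: successors {w0, w4, w5}; ¬p ∧ ¬q there: w0:T, w4:F, w5:F. ✗
w4: no successors, so □(¬p ∧ ¬q) holds vacuously. ✓
w5: successors {w2, w3, w7}; ¬p ∧ ¬q there: w2:F, w3:F, w7:F. ✗
w6: successors {w4, w7}; ¬p ∧ ¬q there: w4:F, w7:F. ✗
w7: successors {w4, w7}; ¬p ∧ ¬q there: w4:F, w7:F. ✗

{w4}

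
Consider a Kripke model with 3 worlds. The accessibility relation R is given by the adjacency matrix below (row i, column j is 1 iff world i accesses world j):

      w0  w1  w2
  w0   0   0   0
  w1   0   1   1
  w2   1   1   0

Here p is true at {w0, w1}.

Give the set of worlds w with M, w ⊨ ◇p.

w0: no successors, so ◇p fails. ✗
w1: successors {w1, w2}; p there: w1:T, w2:F. ✓
w2: successors {w0, w1}; p there: w0:T, w1:T. ✓

{w1, w2}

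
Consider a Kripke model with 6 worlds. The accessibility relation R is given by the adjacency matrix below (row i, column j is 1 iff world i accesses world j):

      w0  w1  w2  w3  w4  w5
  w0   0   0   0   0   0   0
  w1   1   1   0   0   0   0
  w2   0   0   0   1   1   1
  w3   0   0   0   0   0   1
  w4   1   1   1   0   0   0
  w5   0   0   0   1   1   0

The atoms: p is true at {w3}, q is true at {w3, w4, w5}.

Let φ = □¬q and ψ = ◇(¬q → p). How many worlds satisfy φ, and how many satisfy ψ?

3 and 3

For □¬q:
w0: no successors, so □¬q holds vacuously. ✓
w1: successors {w0, w1}; ¬q there: w0:T, w1:T. ✓
w2: successors {w3, w4, w5}; ¬q there: w3:F, w4:F, w5:F. ✗
w3: successors {w5}; ¬q there: w5:F. ✗
w4: successors {w0, w1, w2}; ¬q there: w0:T, w1:T, w2:T. ✓
w5: successors {w3, w4}; ¬q there: w3:F, w4:F. ✗
— 3 worlds.
For ◇(¬q → p):
w0: no successors, so ◇(¬q → p) fails. ✗
w1: successors {w0, w1}; ¬q → p there: w0:F, w1:F. ✗
w2: successors {w3, w4, w5}; ¬q → p there: w3:T, w4:T, w5:T. ✓
w3: successors {w5}; ¬q → p there: w5:T. ✓
w4: successors {w0, w1, w2}; ¬q → p there: w0:F, w1:F, w2:F. ✗
w5: successors {w3, w4}; ¬q → p there: w3:T, w4:T. ✓
— 3 worlds.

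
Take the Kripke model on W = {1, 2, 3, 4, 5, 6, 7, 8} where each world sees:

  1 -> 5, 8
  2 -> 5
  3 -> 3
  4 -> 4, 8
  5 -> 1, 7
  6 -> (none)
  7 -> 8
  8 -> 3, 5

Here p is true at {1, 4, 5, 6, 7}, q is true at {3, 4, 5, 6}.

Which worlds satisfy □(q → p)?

{1, 2, 4, 5, 6, 7}

1: successors {5, 8}; q → p there: 5:T, 8:T. ✓
2: successors {5}; q → p there: 5:T. ✓
3: successors {3}; q → p there: 3:F. ✗
4: successors {4, 8}; q → p there: 4:T, 8:T. ✓
5: successors {1, 7}; q → p there: 1:T, 7:T. ✓
6: no successors, so □(q → p) holds vacuously. ✓
7: successors {8}; q → p there: 8:T. ✓
8: successors {3, 5}; q → p there: 3:F, 5:T. ✗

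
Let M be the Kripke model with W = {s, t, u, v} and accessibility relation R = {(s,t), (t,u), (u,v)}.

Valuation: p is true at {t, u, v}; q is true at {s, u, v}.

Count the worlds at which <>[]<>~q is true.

s: successors {t}; []<>~q there: t:F. ✗
t: successors {u}; []<>~q there: u:F. ✗
u: successors {v}; []<>~q there: v:T. ✓
v: no successors, so <>[]<>~q fails. ✗
Satisfying worlds: {u}.

1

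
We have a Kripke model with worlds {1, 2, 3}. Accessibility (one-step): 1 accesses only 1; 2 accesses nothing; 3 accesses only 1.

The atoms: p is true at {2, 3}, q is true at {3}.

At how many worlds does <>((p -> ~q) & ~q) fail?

1

1: successors {1}; (p -> ~q) & ~q there: 1:T. ✓
2: no successors, so <>((p -> ~q) & ~q) fails. ✗
3: successors {1}; (p -> ~q) & ~q there: 1:T. ✓
Satisfying worlds: {1, 3}.
So <>((p -> ~q) & ~q) fails at the other 1 world.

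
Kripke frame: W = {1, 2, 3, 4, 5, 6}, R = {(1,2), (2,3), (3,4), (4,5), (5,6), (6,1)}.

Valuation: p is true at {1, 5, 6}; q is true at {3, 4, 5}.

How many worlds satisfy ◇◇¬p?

3

1: successors {2}; ◇¬p there: 2:T. ✓
2: successors {3}; ◇¬p there: 3:T. ✓
3: successors {4}; ◇¬p there: 4:F. ✗
4: successors {5}; ◇¬p there: 5:F. ✗
5: successors {6}; ◇¬p there: 6:F. ✗
6: successors {1}; ◇¬p there: 1:T. ✓
Satisfying worlds: {1, 2, 6}.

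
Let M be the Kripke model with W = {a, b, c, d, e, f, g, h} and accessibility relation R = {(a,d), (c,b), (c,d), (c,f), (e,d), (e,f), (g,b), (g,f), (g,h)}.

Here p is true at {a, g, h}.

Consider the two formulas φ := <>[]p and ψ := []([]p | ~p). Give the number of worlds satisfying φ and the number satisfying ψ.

4 and 8

For <>[]p:
a: successors {d}; []p there: d:T. ✓
b: no successors, so <>[]p fails. ✗
c: successors {b, d, f}; []p there: b:T, d:T, f:T. ✓
d: no successors, so <>[]p fails. ✗
e: successors {d, f}; []p there: d:T, f:T. ✓
f: no successors, so <>[]p fails. ✗
g: successors {b, f, h}; []p there: b:T, f:T, h:T. ✓
h: no successors, so <>[]p fails. ✗
— 4 worlds.
For []([]p | ~p):
a: successors {d}; []p | ~p there: d:T. ✓
b: no successors, so []([]p | ~p) holds vacuously. ✓
c: successors {b, d, f}; []p | ~p there: b:T, d:T, f:T. ✓
d: no successors, so []([]p | ~p) holds vacuously. ✓
e: successors {d, f}; []p | ~p there: d:T, f:T. ✓
f: no successors, so []([]p | ~p) holds vacuously. ✓
g: successors {b, f, h}; []p | ~p there: b:T, f:T, h:T. ✓
h: no successors, so []([]p | ~p) holds vacuously. ✓
— 8 worlds.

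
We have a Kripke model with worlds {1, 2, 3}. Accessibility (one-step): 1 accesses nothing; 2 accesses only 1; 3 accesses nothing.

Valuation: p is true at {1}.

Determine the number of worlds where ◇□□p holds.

1: no successors, so ◇□□p fails. ✗
2: successors {1}; □□p there: 1:T. ✓
3: no successors, so ◇□□p fails. ✗
Satisfying worlds: {2}.

1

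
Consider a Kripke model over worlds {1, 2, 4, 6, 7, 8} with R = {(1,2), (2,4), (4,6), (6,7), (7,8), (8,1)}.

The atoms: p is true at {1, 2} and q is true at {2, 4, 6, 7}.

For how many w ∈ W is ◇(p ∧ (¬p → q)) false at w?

1: successors {2}; p ∧ (¬p → q) there: 2:T. ✓
2: successors {4}; p ∧ (¬p → q) there: 4:F. ✗
4: successors {6}; p ∧ (¬p → q) there: 6:F. ✗
6: successors {7}; p ∧ (¬p → q) there: 7:F. ✗
7: successors {8}; p ∧ (¬p → q) there: 8:F. ✗
8: successors {1}; p ∧ (¬p → q) there: 1:T. ✓
Satisfying worlds: {1, 8}.
So ◇(p ∧ (¬p → q)) fails at the other 4 worlds.

4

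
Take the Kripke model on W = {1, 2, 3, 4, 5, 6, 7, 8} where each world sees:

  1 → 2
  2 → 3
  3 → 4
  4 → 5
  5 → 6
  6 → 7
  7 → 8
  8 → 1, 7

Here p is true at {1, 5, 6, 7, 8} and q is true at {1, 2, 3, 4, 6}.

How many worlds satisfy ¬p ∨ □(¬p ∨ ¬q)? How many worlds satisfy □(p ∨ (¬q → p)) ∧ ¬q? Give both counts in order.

6 and 3

For ¬p ∨ □(¬p ∨ ¬q):
1: ¬p is F, □(¬p ∨ ¬q) is T. ✓
2: ¬p is T, □(¬p ∨ ¬q) is T. ✓
3: ¬p is T, □(¬p ∨ ¬q) is T. ✓
4: ¬p is T, □(¬p ∨ ¬q) is T. ✓
5: ¬p is F, □(¬p ∨ ¬q) is F. ✗
6: ¬p is F, □(¬p ∨ ¬q) is T. ✓
7: ¬p is F, □(¬p ∨ ¬q) is T. ✓
8: ¬p is F, □(¬p ∨ ¬q) is F. ✗
— 6 worlds.
For □(p ∨ (¬q → p)) ∧ ¬q:
1: □(p ∨ (¬q → p)) is T, ¬q is F. ✗
2: □(p ∨ (¬q → p)) is T, ¬q is F. ✗
3: □(p ∨ (¬q → p)) is T, ¬q is F. ✗
4: □(p ∨ (¬q → p)) is T, ¬q is F. ✗
5: □(p ∨ (¬q → p)) is T, ¬q is T. ✓
6: □(p ∨ (¬q → p)) is T, ¬q is F. ✗
7: □(p ∨ (¬q → p)) is T, ¬q is T. ✓
8: □(p ∨ (¬q → p)) is T, ¬q is T. ✓
— 3 worlds.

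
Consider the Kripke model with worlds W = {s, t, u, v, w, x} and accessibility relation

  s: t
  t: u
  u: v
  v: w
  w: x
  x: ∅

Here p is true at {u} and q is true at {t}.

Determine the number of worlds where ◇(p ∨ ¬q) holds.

4

s: successors {t}; p ∨ ¬q there: t:F. ✗
t: successors {u}; p ∨ ¬q there: u:T. ✓
u: successors {v}; p ∨ ¬q there: v:T. ✓
v: successors {w}; p ∨ ¬q there: w:T. ✓
w: successors {x}; p ∨ ¬q there: x:T. ✓
x: no successors, so ◇(p ∨ ¬q) fails. ✗
Satisfying worlds: {t, u, v, w}.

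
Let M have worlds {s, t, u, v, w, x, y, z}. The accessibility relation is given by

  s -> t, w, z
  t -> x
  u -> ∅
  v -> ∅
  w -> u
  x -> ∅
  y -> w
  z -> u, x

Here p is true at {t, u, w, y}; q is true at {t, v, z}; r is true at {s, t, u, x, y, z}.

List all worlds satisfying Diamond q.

s: successors {t, w, z}; q there: t:T, w:F, z:T. ✓
t: successors {x}; q there: x:F. ✗
u: no successors, so Diamond q fails. ✗
v: no successors, so Diamond q fails. ✗
w: successors {u}; q there: u:F. ✗
x: no successors, so Diamond q fails. ✗
y: successors {w}; q there: w:F. ✗
z: successors {u, x}; q there: u:F, x:F. ✗

{s}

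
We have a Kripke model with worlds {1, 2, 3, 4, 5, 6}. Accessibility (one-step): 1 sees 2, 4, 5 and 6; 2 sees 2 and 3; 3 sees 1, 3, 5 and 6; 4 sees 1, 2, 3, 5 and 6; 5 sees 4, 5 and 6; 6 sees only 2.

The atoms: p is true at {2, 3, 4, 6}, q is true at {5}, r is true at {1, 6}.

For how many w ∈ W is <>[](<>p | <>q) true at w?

6

1: successors {2, 4, 5, 6}; [](<>p | <>q) there: 2:T, 4:T, 5:T, 6:T. ✓
2: successors {2, 3}; [](<>p | <>q) there: 2:T, 3:T. ✓
3: successors {1, 3, 5, 6}; [](<>p | <>q) there: 1:T, 3:T, 5:T, 6:T. ✓
4: successors {1, 2, 3, 5, 6}; [](<>p | <>q) there: 1:T, 2:T, 3:T, 5:T, 6:T. ✓
5: successors {4, 5, 6}; [](<>p | <>q) there: 4:T, 5:T, 6:T. ✓
6: successors {2}; [](<>p | <>q) there: 2:T. ✓
Satisfying worlds: {1, 2, 3, 4, 5, 6}.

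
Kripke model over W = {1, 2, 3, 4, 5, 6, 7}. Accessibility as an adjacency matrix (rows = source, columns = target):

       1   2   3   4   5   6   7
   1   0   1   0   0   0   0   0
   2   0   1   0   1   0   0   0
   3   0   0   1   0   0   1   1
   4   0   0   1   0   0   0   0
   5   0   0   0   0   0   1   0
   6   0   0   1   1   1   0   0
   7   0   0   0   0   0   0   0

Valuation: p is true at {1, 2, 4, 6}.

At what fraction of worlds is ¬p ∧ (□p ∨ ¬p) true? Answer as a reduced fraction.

3/7

1: ¬p is F, □p ∨ ¬p is T. ✗
2: ¬p is F, □p ∨ ¬p is T. ✗
3: ¬p is T, □p ∨ ¬p is T. ✓
4: ¬p is F, □p ∨ ¬p is F. ✗
5: ¬p is T, □p ∨ ¬p is T. ✓
6: ¬p is F, □p ∨ ¬p is F. ✗
7: ¬p is T, □p ∨ ¬p is T. ✓
That's 3 of 7 worlds, so 3/7.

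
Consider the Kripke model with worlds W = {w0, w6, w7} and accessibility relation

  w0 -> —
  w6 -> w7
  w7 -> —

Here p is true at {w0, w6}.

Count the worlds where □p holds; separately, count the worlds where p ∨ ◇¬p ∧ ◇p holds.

2 and 2

For □p:
w0: no successors, so □p holds vacuously. ✓
w6: successors {w7}; p there: w7:F. ✗
w7: no successors, so □p holds vacuously. ✓
— 2 worlds.
For p ∨ ◇¬p ∧ ◇p:
w0: p is T, ◇¬p ∧ ◇p is F. ✓
w6: p is T, ◇¬p ∧ ◇p is F. ✓
w7: p is F, ◇¬p ∧ ◇p is F. ✗
— 2 worlds.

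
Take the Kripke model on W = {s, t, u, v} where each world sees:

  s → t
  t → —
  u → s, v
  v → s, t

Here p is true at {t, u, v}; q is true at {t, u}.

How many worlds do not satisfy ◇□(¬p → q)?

s: successors {t}; □(¬p → q) there: t:T. ✓
t: no successors, so ◇□(¬p → q) fails. ✗
u: successors {s, v}; □(¬p → q) there: s:T, v:F. ✓
v: successors {s, t}; □(¬p → q) there: s:T, t:T. ✓
Satisfying worlds: {s, u, v}.
So ◇□(¬p → q) fails at the other 1 world.

1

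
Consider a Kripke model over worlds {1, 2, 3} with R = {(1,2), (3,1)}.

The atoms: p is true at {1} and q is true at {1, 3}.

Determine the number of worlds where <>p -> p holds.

1: <>p is F, p is T. ✓
2: <>p is F, p is F. ✓
3: <>p is T, p is F. ✗
Satisfying worlds: {1, 2}.

2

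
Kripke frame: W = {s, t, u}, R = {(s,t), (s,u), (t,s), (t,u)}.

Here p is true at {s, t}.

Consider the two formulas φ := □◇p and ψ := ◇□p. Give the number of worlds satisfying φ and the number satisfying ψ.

For □◇p:
s: successors {t, u}; ◇p there: t:T, u:F. ✗
t: successors {s, u}; ◇p there: s:T, u:F. ✗
u: no successors, so □◇p holds vacuously. ✓
— 1 world.
For ◇□p:
s: successors {t, u}; □p there: t:F, u:T. ✓
t: successors {s, u}; □p there: s:F, u:T. ✓
u: no successors, so ◇□p fails. ✗
— 2 worlds.

1 and 2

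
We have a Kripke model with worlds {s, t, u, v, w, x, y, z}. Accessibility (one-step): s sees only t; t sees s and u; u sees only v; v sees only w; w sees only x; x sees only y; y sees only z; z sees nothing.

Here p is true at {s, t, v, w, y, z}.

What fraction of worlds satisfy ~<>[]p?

3/8

s: <>[]p is F. ✓
t: <>[]p is T. ✗
u: <>[]p is T. ✗
v: <>[]p is F. ✓
w: <>[]p is T. ✗
x: <>[]p is T. ✗
y: <>[]p is T. ✗
z: <>[]p is F. ✓
That's 3 of 8 worlds, so 3/8.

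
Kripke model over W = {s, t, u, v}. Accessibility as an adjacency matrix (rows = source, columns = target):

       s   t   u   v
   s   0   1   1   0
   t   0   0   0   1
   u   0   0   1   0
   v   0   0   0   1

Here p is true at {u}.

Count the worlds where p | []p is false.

3

s: p is F, []p is F. ✗
t: p is F, []p is F. ✗
u: p is T, []p is T. ✓
v: p is F, []p is F. ✗
Satisfying worlds: {u}.
So p | []p fails at the other 3 worlds.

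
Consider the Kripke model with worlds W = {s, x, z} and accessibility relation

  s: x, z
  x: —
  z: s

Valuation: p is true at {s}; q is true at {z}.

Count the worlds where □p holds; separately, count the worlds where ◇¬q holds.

2 and 2

For □p:
s: successors {x, z}; p there: x:F, z:F. ✗
x: no successors, so □p holds vacuously. ✓
z: successors {s}; p there: s:T. ✓
— 2 worlds.
For ◇¬q:
s: successors {x, z}; ¬q there: x:T, z:F. ✓
x: no successors, so ◇¬q fails. ✗
z: successors {s}; ¬q there: s:T. ✓
— 2 worlds.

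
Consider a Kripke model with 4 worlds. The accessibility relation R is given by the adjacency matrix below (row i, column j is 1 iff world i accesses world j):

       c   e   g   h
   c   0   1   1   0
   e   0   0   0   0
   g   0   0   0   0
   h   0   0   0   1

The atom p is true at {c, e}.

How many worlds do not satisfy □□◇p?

c: successors {e, g}; □◇p there: e:T, g:T. ✓
e: no successors, so □□◇p holds vacuously. ✓
g: no successors, so □□◇p holds vacuously. ✓
h: successors {h}; □◇p there: h:F. ✗
Satisfying worlds: {c, e, g}.
So □□◇p fails at the other 1 world.

1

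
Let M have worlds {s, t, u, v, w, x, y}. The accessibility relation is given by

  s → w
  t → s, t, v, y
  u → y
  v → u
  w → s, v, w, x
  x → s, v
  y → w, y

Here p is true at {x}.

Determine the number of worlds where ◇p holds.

1

s: successors {w}; p there: w:F. ✗
t: successors {s, t, v, y}; p there: s:F, t:F, v:F, y:F. ✗
u: successors {y}; p there: y:F. ✗
v: successors {u}; p there: u:F. ✗
w: successors {s, v, w, x}; p there: s:F, v:F, w:F, x:T. ✓
x: successors {s, v}; p there: s:F, v:F. ✗
y: successors {w, y}; p there: w:F, y:F. ✗
Satisfying worlds: {w}.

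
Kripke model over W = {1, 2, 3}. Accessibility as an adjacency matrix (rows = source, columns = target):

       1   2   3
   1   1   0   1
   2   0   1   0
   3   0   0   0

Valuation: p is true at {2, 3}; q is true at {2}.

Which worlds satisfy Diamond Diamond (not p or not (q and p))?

{1}

1: successors {1, 3}; Diamond (not p or not (q and p)) there: 1:T, 3:F. ✓
2: successors {2}; Diamond (not p or not (q and p)) there: 2:F. ✗
3: no successors, so Diamond Diamond (not p or not (q and p)) fails. ✗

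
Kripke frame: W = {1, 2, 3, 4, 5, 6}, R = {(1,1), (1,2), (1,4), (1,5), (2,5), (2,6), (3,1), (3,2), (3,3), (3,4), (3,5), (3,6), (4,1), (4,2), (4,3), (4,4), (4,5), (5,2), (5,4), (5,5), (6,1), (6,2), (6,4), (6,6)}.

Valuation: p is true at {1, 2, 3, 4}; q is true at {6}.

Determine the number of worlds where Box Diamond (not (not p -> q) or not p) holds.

1: successors {1, 2, 4, 5}; Diamond (not (not p -> q) or not p) there: 1:T, 2:T, 4:T, 5:T. ✓
2: successors {5, 6}; Diamond (not (not p -> q) or not p) there: 5:T, 6:T. ✓
3: successors {1, 2, 3, 4, 5, 6}; Diamond (not (not p -> q) or not p) there: 1:T, 2:T, 3:T, 4:T, 5:T, 6:T. ✓
4: successors {1, 2, 3, 4, 5}; Diamond (not (not p -> q) or not p) there: 1:T, 2:T, 3:T, 4:T, 5:T. ✓
5: successors {2, 4, 5}; Diamond (not (not p -> q) or not p) there: 2:T, 4:T, 5:T. ✓
6: successors {1, 2, 4, 6}; Diamond (not (not p -> q) or not p) there: 1:T, 2:T, 4:T, 6:T. ✓
Satisfying worlds: {1, 2, 3, 4, 5, 6}.

6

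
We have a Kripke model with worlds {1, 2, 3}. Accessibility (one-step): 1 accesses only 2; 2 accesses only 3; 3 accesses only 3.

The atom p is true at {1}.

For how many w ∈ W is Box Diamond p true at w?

1: successors {2}; Diamond p there: 2:F. ✗
2: successors {3}; Diamond p there: 3:F. ✗
3: successors {3}; Diamond p there: 3:F. ✗
Satisfying worlds: ∅.

0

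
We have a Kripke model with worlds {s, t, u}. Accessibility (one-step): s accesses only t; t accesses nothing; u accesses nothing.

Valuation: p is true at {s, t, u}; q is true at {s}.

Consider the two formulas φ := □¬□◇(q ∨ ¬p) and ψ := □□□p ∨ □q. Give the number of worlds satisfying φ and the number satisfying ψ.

For □¬□◇(q ∨ ¬p):
s: successors {t}; ¬□◇(q ∨ ¬p) there: t:F. ✗
t: no successors, so □¬□◇(q ∨ ¬p) holds vacuously. ✓
u: no successors, so □¬□◇(q ∨ ¬p) holds vacuously. ✓
— 2 worlds.
For □□□p ∨ □q:
s: □□□p is T, □q is F. ✓
t: □□□p is T, □q is T. ✓
u: □□□p is T, □q is T. ✓
— 3 worlds.

2 and 3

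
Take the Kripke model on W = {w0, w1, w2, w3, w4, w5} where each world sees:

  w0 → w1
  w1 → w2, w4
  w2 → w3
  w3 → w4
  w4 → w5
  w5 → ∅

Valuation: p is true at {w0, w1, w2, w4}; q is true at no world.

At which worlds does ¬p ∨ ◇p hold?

{w0, w1, w3, w5}

w0: ¬p is F, ◇p is T. ✓
w1: ¬p is F, ◇p is T. ✓
w2: ¬p is F, ◇p is F. ✗
w3: ¬p is T, ◇p is T. ✓
w4: ¬p is F, ◇p is F. ✗
w5: ¬p is T, ◇p is F. ✓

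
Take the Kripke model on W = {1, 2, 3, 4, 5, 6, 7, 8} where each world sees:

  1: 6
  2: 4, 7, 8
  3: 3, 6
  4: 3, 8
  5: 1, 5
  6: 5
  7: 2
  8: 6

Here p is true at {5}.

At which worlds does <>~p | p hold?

1: <>~p is T, p is F. ✓
2: <>~p is T, p is F. ✓
3: <>~p is T, p is F. ✓
4: <>~p is T, p is F. ✓
5: <>~p is T, p is T. ✓
6: <>~p is F, p is F. ✗
7: <>~p is T, p is F. ✓
8: <>~p is T, p is F. ✓

{1, 2, 3, 4, 5, 7, 8}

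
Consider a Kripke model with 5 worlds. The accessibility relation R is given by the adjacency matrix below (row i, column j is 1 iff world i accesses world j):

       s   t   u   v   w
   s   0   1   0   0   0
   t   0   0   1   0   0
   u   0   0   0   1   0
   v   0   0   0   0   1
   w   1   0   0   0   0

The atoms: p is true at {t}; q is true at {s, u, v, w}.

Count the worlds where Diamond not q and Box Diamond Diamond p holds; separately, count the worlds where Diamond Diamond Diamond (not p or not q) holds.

0 and 5

For Diamond not q and Box Diamond Diamond p:
s: Diamond not q is T, Box Diamond Diamond p is F. ✗
t: Diamond not q is F, Box Diamond Diamond p is F. ✗
u: Diamond not q is F, Box Diamond Diamond p is F. ✗
v: Diamond not q is F, Box Diamond Diamond p is T. ✗
w: Diamond not q is F, Box Diamond Diamond p is F. ✗
— 0 worlds.
For Diamond Diamond Diamond (not p or not q):
s: successors {t}; Diamond Diamond (not p or not q) there: t:T. ✓
t: successors {u}; Diamond Diamond (not p or not q) there: u:T. ✓
u: successors {v}; Diamond Diamond (not p or not q) there: v:T. ✓
v: successors {w}; Diamond Diamond (not p or not q) there: w:T. ✓
w: successors {s}; Diamond Diamond (not p or not q) there: s:T. ✓
— 5 worlds.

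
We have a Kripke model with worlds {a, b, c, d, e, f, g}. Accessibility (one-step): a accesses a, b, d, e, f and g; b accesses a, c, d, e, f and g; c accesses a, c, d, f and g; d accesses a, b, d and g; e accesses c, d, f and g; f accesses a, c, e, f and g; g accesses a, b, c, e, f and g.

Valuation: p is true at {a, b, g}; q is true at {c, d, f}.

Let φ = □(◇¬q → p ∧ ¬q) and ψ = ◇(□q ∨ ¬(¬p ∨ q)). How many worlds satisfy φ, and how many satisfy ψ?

0 and 7

For □(◇¬q → p ∧ ¬q):
a: successors {a, b, d, e, f, g}; ◇¬q → p ∧ ¬q there: a:T, b:T, d:F, e:F, f:F, g:T. ✗
b: successors {a, c, d, e, f, g}; ◇¬q → p ∧ ¬q there: a:T, c:F, d:F, e:F, f:F, g:T. ✗
c: successors {a, c, d, f, g}; ◇¬q → p ∧ ¬q there: a:T, c:F, d:F, f:F, g:T. ✗
d: successors {a, b, d, g}; ◇¬q → p ∧ ¬q there: a:T, b:T, d:F, g:T. ✗
e: successors {c, d, f, g}; ◇¬q → p ∧ ¬q there: c:F, d:F, f:F, g:T. ✗
f: successors {a, c, e, f, g}; ◇¬q → p ∧ ¬q there: a:T, c:F, e:F, f:F, g:T. ✗
g: successors {a, b, c, e, f, g}; ◇¬q → p ∧ ¬q there: a:T, b:T, c:F, e:F, f:F, g:T. ✗
— 0 worlds.
For ◇(□q ∨ ¬(¬p ∨ q)):
a: successors {a, b, d, e, f, g}; □q ∨ ¬(¬p ∨ q) there: a:T, b:T, d:F, e:F, f:F, g:T. ✓
b: successors {a, c, d, e, f, g}; □q ∨ ¬(¬p ∨ q) there: a:T, c:F, d:F, e:F, f:F, g:T. ✓
c: successors {a, c, d, f, g}; □q ∨ ¬(¬p ∨ q) there: a:T, c:F, d:F, f:F, g:T. ✓
d: successors {a, b, d, g}; □q ∨ ¬(¬p ∨ q) there: a:T, b:T, d:F, g:T. ✓
e: successors {c, d, f, g}; □q ∨ ¬(¬p ∨ q) there: c:F, d:F, f:F, g:T. ✓
f: successors {a, c, e, f, g}; □q ∨ ¬(¬p ∨ q) there: a:T, c:F, e:F, f:F, g:T. ✓
g: successors {a, b, c, e, f, g}; □q ∨ ¬(¬p ∨ q) there: a:T, b:T, c:F, e:F, f:F, g:T. ✓
— 7 worlds.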